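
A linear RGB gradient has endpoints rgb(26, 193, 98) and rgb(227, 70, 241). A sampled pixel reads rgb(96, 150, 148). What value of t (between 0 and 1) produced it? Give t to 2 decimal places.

0.35

Invert the lerp on the R channel (largest span, 201): t = (96 − 26) / (227 − 26) = 70/201 = 0.34826.
Check on G: (150 − 193)/(70 − 193) = 0.3496 ✓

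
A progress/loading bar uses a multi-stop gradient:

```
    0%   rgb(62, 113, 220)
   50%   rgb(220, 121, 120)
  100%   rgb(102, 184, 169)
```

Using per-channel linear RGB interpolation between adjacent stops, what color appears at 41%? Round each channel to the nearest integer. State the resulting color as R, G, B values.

41% lies between the 0% and 50% stops, so the local fraction is t = (41 − 0)/(50 − 0) = 41/50 ≈ 0.82.
R = 62 + 0.82 × (220 − 62) = 191.56 → 192
G = 113 + 0.82 × (121 − 113) = 119.56 → 120
B = 220 + 0.82 × (120 − 220) = 138 → 138

(192, 120, 138)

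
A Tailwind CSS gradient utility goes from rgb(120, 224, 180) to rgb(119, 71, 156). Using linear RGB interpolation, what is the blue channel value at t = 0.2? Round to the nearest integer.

175

B = 180 + 0.2 × (156 − 180) = 175.2 → 175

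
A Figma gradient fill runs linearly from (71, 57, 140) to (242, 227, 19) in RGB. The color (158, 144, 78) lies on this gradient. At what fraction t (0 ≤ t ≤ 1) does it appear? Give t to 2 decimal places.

0.51

Invert the lerp on the R channel (largest span, 171): t = (158 − 71) / (242 − 71) = 87/171 = 0.50877.
Check on G: (144 − 57)/(227 − 57) = 0.5118 ✓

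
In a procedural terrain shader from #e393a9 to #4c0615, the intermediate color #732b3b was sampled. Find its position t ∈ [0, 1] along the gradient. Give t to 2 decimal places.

0.74

Invert the lerp on the R channel (largest span, 151): t = (115 − 227) / (76 − 227) = -112/-151 = 0.74172.
Check on G: (43 − 147)/(6 − 147) = 0.7376 ✓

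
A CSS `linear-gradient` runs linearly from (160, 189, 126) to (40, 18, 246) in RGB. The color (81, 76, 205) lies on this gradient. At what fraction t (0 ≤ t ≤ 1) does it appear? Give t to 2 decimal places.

0.66

Invert the lerp on the G channel (largest span, 171): t = (76 − 189) / (18 − 189) = -113/-171 = 0.66082.
Check on R: (81 − 160)/(40 − 160) = 0.6583 ✓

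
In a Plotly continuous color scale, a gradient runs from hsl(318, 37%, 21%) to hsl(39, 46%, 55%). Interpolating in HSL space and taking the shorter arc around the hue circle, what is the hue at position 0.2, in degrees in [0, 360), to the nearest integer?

Hue: 39 − 318 = -279°, but |-279| > 180 so the shorter arc goes the other way: Δh = -279 + 360 = 81°.
H = 318 + 0.2 × (81) = 334.2 → 334°

334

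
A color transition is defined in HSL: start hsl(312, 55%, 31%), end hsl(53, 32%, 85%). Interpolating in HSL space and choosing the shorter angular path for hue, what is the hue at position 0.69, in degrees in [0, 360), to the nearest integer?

22

Hue: 53 − 312 = -259°, but |-259| > 180 so the shorter arc goes the other way: Δh = -259 + 360 = 101°.
H = 312 + 0.69 × (101) = 381.69 → 382 → 382 mod 360 = 22°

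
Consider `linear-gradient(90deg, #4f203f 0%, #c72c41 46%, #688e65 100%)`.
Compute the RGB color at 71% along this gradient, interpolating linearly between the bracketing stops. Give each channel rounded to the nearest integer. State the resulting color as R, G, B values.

71% lies between the 46% and 100% stops, so the local fraction is t = (71 − 46)/(100 − 46) = 25/54 ≈ 0.463.
#c72c41 → (199, 44, 65); #688e65 → (104, 142, 101).
R = 199 + 0.463 × (104 − 199) = 155.015 → 155
G = 44 + 0.463 × (142 − 44) = 89.374 → 89
B = 65 + 0.463 × (101 − 65) = 81.668 → 82

(155, 89, 82)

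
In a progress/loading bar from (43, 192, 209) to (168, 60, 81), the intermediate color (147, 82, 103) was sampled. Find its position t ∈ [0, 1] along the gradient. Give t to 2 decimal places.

Invert the lerp on the G channel (largest span, 132): t = (82 − 192) / (60 − 192) = -110/-132 = 0.83333.
Check on R: (147 − 43)/(168 − 43) = 0.832 ✓

0.83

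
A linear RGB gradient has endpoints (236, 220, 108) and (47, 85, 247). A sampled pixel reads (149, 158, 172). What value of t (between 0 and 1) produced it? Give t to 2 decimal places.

0.46

Invert the lerp on the R channel (largest span, 189): t = (149 − 236) / (47 − 236) = -87/-189 = 0.46032.
Check on G: (158 − 220)/(85 − 220) = 0.4593 ✓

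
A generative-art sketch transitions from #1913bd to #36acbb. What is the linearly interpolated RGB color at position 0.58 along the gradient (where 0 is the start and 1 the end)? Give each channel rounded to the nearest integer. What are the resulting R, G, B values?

#1913bd → (25, 19, 189); #36acbb → (54, 172, 187).
R = 25 + 0.58 × (54 − 25) = 25 + 0.58 × 29 = 41.82 → 42
G = 19 + 0.58 × (172 − 19) = 19 + 0.58 × 153 = 107.74 → 108
B = 189 + 0.58 × (187 − 189) = 189 + 0.58 × -2 = 187.84 → 188

(42, 108, 188)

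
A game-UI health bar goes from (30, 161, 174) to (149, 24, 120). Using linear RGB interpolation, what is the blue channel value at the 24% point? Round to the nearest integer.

B = 174 + 0.24 × (120 − 174) = 161.04 → 161

161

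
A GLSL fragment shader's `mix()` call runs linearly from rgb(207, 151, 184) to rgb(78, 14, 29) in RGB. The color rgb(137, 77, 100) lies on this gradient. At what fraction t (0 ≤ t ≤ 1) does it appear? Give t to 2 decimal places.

0.54

Invert the lerp on the B channel (largest span, 155): t = (100 − 184) / (29 − 184) = -84/-155 = 0.54194.
Check on R: (137 − 207)/(78 − 207) = 0.5426 ✓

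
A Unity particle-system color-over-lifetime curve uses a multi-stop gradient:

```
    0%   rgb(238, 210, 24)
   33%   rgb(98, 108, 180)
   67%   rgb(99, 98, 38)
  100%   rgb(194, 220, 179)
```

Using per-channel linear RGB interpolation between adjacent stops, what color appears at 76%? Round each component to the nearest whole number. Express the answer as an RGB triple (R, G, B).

(125, 131, 76)

76% lies between the 67% and 100% stops, so the local fraction is t = (76 − 67)/(100 − 67) = 9/33 ≈ 0.2727.
R = 99 + 0.2727 × (194 − 99) = 124.906 → 125
G = 98 + 0.2727 × (220 − 98) = 131.269 → 131
B = 38 + 0.2727 × (179 − 38) = 76.451 → 76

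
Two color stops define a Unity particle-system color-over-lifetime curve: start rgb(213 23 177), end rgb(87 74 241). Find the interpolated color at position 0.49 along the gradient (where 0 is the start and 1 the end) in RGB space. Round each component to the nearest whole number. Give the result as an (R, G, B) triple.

(151, 48, 208)

R = 213 + 0.49 × (87 − 213) = 213 + 0.49 × -126 = 151.26 → 151
G = 23 + 0.49 × (74 − 23) = 23 + 0.49 × 51 = 47.99 → 48
B = 177 + 0.49 × (241 − 177) = 177 + 0.49 × 64 = 208.36 → 208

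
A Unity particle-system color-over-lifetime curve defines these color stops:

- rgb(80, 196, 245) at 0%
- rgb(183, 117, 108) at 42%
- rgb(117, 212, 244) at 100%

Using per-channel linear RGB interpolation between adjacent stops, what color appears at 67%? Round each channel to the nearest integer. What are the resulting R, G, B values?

(155, 158, 167)

67% lies between the 42% and 100% stops, so the local fraction is t = (67 − 42)/(100 − 42) = 25/58 ≈ 0.431.
R = 183 + 0.431 × (117 − 183) = 154.554 → 155
G = 117 + 0.431 × (212 − 117) = 157.945 → 158
B = 108 + 0.431 × (244 − 108) = 166.616 → 167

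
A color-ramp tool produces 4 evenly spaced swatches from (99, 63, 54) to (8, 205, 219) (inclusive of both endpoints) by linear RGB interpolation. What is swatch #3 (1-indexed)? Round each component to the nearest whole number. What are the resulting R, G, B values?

(38, 158, 164)

With 4 swatches and endpoints inclusive, swatch 3 sits at t = (3 − 1)/(4 − 1) = 2/3 ≈ 0.6667.
R = 99 + 0.6667 × (8 − 99) = 38.33 → 38
G = 63 + 0.6667 × (205 − 63) = 157.671 → 158
B = 54 + 0.6667 × (219 − 54) = 164.005 → 164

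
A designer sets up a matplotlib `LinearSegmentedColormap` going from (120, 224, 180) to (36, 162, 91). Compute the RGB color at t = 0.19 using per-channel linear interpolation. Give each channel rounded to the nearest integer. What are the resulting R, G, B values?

R = 120 + 0.19 × (36 − 120) = 120 + 0.19 × -84 = 104.04 → 104
G = 224 + 0.19 × (162 − 224) = 224 + 0.19 × -62 = 212.22 → 212
B = 180 + 0.19 × (91 − 180) = 180 + 0.19 × -89 = 163.09 → 163

(104, 212, 163)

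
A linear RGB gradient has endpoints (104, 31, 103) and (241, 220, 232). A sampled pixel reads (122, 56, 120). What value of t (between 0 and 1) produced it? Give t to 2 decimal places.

0.13

Invert the lerp on the G channel (largest span, 189): t = (56 − 31) / (220 − 31) = 25/189 = 0.13228.
Check on R: (122 − 104)/(241 − 104) = 0.1314 ✓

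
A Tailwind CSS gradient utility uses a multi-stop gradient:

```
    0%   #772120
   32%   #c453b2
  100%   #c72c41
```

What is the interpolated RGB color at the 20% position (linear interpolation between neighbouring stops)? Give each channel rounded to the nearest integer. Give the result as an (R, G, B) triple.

(167, 64, 123)

20% lies between the 0% and 32% stops, so the local fraction is t = (20 − 0)/(32 − 0) = 20/32 ≈ 0.625.
#772120 → (119, 33, 32); #c453b2 → (196, 83, 178).
R = 119 + 0.625 × (196 − 119) = 167.125 → 167
G = 33 + 0.625 × (83 − 33) = 64.25 → 64
B = 32 + 0.625 × (178 − 32) = 123.25 → 123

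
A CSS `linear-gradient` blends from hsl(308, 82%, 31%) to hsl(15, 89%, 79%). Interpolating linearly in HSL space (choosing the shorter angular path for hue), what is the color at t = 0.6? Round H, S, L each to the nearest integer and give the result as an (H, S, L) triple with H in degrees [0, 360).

Hue: 15 − 308 = -293°, but |-293| > 180 so the shorter arc goes the other way: Δh = -293 + 360 = 67°.
H = 308 + 0.6 × (67) = 348.2 → 348°
S = 82 + 0.6 × (89 − 82) = 86.2 → 86%
L = 31 + 0.6 × (79 − 31) = 59.8 → 60%

(348, 86, 60)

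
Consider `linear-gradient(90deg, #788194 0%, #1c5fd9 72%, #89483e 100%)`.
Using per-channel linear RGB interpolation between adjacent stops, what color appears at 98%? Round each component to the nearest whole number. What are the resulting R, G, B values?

(129, 74, 73)

98% lies between the 72% and 100% stops, so the local fraction is t = (98 − 72)/(100 − 72) = 26/28 ≈ 0.9286.
#1c5fd9 → (28, 95, 217); #89483e → (137, 72, 62).
R = 28 + 0.9286 × (137 − 28) = 129.217 → 129
G = 95 + 0.9286 × (72 − 95) = 73.642 → 74
B = 217 + 0.9286 × (62 − 217) = 73.067 → 73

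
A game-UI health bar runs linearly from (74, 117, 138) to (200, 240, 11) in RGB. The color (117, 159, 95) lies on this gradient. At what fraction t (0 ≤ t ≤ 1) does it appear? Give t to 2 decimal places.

0.34

Invert the lerp on the B channel (largest span, 127): t = (95 − 138) / (11 − 138) = -43/-127 = 0.33858.
Check on R: (117 − 74)/(200 − 74) = 0.3413 ✓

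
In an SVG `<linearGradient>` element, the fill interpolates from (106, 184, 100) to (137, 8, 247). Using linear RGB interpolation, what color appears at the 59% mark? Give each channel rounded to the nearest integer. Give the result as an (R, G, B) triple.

(124, 80, 187)

59% corresponds to t = 0.59.
R = 106 + 0.59 × (137 − 106) = 106 + 0.59 × 31 = 124.29 → 124
G = 184 + 0.59 × (8 − 184) = 184 + 0.59 × -176 = 80.16 → 80
B = 100 + 0.59 × (247 − 100) = 100 + 0.59 × 147 = 186.73 → 187
So the blended color is (124, 80, 187), about #7c50bb.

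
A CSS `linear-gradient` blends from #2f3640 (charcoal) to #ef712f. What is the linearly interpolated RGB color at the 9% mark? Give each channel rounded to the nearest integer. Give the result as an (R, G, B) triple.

#2f3640 → (47, 54, 64); #ef712f → (239, 113, 47).
9% corresponds to t = 0.09.
R = 47 + 0.09 × (239 − 47) = 47 + 0.09 × 192 = 64.28 → 64
G = 54 + 0.09 × (113 − 54) = 54 + 0.09 × 59 = 59.31 → 59
B = 64 + 0.09 × (47 − 64) = 64 + 0.09 × -17 = 62.47 → 62

(64, 59, 62)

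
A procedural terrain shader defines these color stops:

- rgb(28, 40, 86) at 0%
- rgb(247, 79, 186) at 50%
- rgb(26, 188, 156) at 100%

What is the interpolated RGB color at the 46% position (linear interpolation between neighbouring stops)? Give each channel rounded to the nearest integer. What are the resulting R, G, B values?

46% lies between the 0% and 50% stops, so the local fraction is t = (46 − 0)/(50 − 0) = 46/50 ≈ 0.92.
R = 28 + 0.92 × (247 − 28) = 229.48 → 229
G = 40 + 0.92 × (79 − 40) = 75.88 → 76
B = 86 + 0.92 × (186 − 86) = 178 → 178

(229, 76, 178)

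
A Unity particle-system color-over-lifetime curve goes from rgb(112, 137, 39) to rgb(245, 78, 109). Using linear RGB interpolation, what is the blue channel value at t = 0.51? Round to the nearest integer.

B = 39 + 0.51 × (109 − 39) = 74.7 → 75

75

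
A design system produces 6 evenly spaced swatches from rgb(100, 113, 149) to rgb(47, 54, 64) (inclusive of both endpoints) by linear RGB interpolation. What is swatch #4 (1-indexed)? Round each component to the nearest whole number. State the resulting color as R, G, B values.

(68, 78, 98)

With 6 swatches and endpoints inclusive, swatch 4 sits at t = (4 − 1)/(6 − 1) = 3/5 ≈ 0.6.
R = 100 + 0.6 × (47 − 100) = 68.2 → 68
G = 113 + 0.6 × (54 − 113) = 77.6 → 78
B = 149 + 0.6 × (64 − 149) = 98 → 98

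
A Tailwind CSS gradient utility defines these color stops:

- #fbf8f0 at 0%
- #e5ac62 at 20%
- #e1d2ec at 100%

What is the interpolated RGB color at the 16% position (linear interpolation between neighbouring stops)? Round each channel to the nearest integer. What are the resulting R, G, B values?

(233, 187, 126)

16% lies between the 0% and 20% stops, so the local fraction is t = (16 − 0)/(20 − 0) = 16/20 ≈ 0.8.
#fbf8f0 → (251, 248, 240); #e5ac62 → (229, 172, 98).
R = 251 + 0.8 × (229 − 251) = 233.4 → 233
G = 248 + 0.8 × (172 − 248) = 187.2 → 187
B = 240 + 0.8 × (98 − 240) = 126.4 → 126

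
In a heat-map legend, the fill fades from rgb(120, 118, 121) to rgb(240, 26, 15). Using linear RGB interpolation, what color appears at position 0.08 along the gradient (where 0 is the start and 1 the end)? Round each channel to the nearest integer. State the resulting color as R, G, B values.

(130, 111, 113)

R = 120 + 0.08 × (240 − 120) = 120 + 0.08 × 120 = 129.6 → 130
G = 118 + 0.08 × (26 − 118) = 118 + 0.08 × -92 = 110.64 → 111
B = 121 + 0.08 × (15 − 121) = 121 + 0.08 × -106 = 112.52 → 113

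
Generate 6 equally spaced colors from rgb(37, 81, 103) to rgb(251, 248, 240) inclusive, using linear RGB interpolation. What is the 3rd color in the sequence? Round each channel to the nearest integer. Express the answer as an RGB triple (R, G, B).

(123, 148, 158)

With 6 swatches and endpoints inclusive, swatch 3 sits at t = (3 − 1)/(6 − 1) = 2/5 ≈ 0.4.
R = 37 + 0.4 × (251 − 37) = 122.6 → 123
G = 81 + 0.4 × (248 − 81) = 147.8 → 148
B = 103 + 0.4 × (240 − 103) = 157.8 → 158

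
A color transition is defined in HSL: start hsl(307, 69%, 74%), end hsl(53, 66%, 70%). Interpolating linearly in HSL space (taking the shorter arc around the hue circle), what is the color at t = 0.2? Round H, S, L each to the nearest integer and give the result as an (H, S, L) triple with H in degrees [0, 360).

(328, 68, 73)

Hue: 53 − 307 = -254°, but |-254| > 180 so the shorter arc goes the other way: Δh = -254 + 360 = 106°.
H = 307 + 0.2 × (106) = 328.2 → 328°
S = 69 + 0.2 × (66 − 69) = 68.4 → 68%
L = 74 + 0.2 × (70 − 74) = 73.2 → 73%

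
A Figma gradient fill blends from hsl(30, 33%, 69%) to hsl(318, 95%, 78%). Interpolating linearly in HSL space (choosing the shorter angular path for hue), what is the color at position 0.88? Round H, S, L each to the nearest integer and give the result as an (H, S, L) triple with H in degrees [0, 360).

Hue: 318 − 30 = 288°, but |288| > 180 so the shorter arc goes the other way: Δh = 288 − 360 = -72°.
H = 30 + 0.88 × (-72) = -33.36 → -33 → -33 mod 360 = 327°
S = 33 + 0.88 × (95 − 33) = 87.56 → 88%
L = 69 + 0.88 × (78 − 69) = 76.92 → 77%

(327, 88, 77)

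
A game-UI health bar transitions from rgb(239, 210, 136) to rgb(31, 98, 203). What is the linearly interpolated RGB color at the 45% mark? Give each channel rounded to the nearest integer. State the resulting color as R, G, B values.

45% corresponds to t = 0.45.
R = 239 + 0.45 × (31 − 239) = 239 + 0.45 × -208 = 145.4 → 145
G = 210 + 0.45 × (98 − 210) = 210 + 0.45 × -112 = 159.6 → 160
B = 136 + 0.45 × (203 − 136) = 136 + 0.45 × 67 = 166.15 → 166
So the blended color is (145, 160, 166), about #91a0a6.

(145, 160, 166)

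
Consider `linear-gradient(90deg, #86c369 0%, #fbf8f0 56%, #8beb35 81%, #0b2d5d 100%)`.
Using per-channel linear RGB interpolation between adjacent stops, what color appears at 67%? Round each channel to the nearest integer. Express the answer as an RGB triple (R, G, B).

67% lies between the 56% and 81% stops, so the local fraction is t = (67 − 56)/(81 − 56) = 11/25 ≈ 0.44.
#fbf8f0 → (251, 248, 240); #8beb35 → (139, 235, 53).
R = 251 + 0.44 × (139 − 251) = 201.72 → 202
G = 248 + 0.44 × (235 − 248) = 242.28 → 242
B = 240 + 0.44 × (53 − 240) = 157.72 → 158

(202, 242, 158)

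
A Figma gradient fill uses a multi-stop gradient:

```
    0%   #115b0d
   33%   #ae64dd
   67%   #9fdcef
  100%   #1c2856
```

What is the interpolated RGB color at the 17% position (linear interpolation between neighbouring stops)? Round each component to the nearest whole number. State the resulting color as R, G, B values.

17% lies between the 0% and 33% stops, so the local fraction is t = (17 − 0)/(33 − 0) = 17/33 ≈ 0.5152.
#115b0d → (17, 91, 13); #ae64dd → (174, 100, 221).
R = 17 + 0.5152 × (174 − 17) = 97.886 → 98
G = 91 + 0.5152 × (100 − 91) = 95.637 → 96
B = 13 + 0.5152 × (221 − 13) = 120.162 → 120

(98, 96, 120)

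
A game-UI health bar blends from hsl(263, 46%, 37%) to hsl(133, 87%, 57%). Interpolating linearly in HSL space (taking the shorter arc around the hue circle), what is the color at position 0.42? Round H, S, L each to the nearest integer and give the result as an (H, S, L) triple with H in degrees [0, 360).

Hue arc: Δh = 133 − 263 = -130° (|Δh| ≤ 180, already the shorter path).
H = 263 + 0.42 × (-130) = 208.4 → 208°
S = 46 + 0.42 × (87 − 46) = 63.22 → 63%
L = 37 + 0.42 × (57 − 37) = 45.4 → 45%

(208, 63, 45)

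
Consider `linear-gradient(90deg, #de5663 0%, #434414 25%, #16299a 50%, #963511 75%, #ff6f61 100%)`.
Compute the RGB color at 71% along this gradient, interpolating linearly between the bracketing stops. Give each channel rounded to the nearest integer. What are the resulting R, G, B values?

(130, 51, 39)

71% lies between the 50% and 75% stops, so the local fraction is t = (71 − 50)/(75 − 50) = 21/25 ≈ 0.84.
#16299a → (22, 41, 154); #963511 → (150, 53, 17).
R = 22 + 0.84 × (150 − 22) = 129.52 → 130
G = 41 + 0.84 × (53 − 41) = 51.08 → 51
B = 154 + 0.84 × (17 − 154) = 38.92 → 39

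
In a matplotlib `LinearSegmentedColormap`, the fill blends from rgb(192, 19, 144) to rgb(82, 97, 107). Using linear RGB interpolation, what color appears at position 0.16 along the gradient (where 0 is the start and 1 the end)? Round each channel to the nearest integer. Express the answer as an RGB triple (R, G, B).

(174, 31, 138)

R = 192 + 0.16 × (82 − 192) = 192 + 0.16 × -110 = 174.4 → 174
G = 19 + 0.16 × (97 − 19) = 19 + 0.16 × 78 = 31.48 → 31
B = 144 + 0.16 × (107 − 144) = 144 + 0.16 × -37 = 138.08 → 138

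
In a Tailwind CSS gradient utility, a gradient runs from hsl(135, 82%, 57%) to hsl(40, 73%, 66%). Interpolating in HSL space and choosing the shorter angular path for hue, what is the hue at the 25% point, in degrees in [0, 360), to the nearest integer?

Hue arc: Δh = 40 − 135 = -95° (|Δh| ≤ 180, already the shorter path).
H = 135 + 0.25 × (-95) = 111.25 → 111°

111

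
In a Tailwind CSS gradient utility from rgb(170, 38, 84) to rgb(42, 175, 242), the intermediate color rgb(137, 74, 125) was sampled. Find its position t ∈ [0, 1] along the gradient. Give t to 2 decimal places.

Invert the lerp on the B channel (largest span, 158): t = (125 − 84) / (242 − 84) = 41/158 = 0.25949.
Check on R: (137 − 170)/(42 − 170) = 0.2578 ✓

0.26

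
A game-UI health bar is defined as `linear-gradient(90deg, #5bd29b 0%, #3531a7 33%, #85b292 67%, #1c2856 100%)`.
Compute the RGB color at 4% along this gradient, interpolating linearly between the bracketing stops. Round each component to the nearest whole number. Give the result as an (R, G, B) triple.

(86, 190, 156)

4% lies between the 0% and 33% stops, so the local fraction is t = (4 − 0)/(33 − 0) = 4/33 ≈ 0.1212.
#5bd29b → (91, 210, 155); #3531a7 → (53, 49, 167).
R = 91 + 0.1212 × (53 − 91) = 86.394 → 86
G = 210 + 0.1212 × (49 − 210) = 190.487 → 190
B = 155 + 0.1212 × (167 − 155) = 156.454 → 156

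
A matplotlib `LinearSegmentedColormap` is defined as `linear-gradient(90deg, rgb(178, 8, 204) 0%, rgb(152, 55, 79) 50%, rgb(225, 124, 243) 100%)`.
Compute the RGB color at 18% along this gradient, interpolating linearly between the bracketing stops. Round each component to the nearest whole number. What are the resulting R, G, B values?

(169, 25, 159)

18% lies between the 0% and 50% stops, so the local fraction is t = (18 − 0)/(50 − 0) = 18/50 ≈ 0.36.
R = 178 + 0.36 × (152 − 178) = 168.64 → 169
G = 8 + 0.36 × (55 − 8) = 24.92 → 25
B = 204 + 0.36 × (79 − 204) = 159 → 159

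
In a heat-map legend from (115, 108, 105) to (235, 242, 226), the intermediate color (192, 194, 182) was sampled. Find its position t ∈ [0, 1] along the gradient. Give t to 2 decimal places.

0.64

Invert the lerp on the G channel (largest span, 134): t = (194 − 108) / (242 − 108) = 86/134 = 0.64179.
Check on R: (192 − 115)/(235 − 115) = 0.6417 ✓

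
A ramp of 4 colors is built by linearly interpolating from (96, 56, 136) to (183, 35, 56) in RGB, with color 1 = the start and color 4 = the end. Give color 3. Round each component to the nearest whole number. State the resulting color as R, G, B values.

(154, 42, 83)

With 4 swatches and endpoints inclusive, swatch 3 sits at t = (3 − 1)/(4 − 1) = 2/3 ≈ 0.6667.
R = 96 + 0.6667 × (183 − 96) = 154.003 → 154
G = 56 + 0.6667 × (35 − 56) = 41.999 → 42
B = 136 + 0.6667 × (56 − 136) = 82.664 → 83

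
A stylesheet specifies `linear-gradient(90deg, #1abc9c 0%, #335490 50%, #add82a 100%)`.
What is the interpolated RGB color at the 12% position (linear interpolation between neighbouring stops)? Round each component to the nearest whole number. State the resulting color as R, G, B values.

(32, 163, 153)

12% lies between the 0% and 50% stops, so the local fraction is t = (12 − 0)/(50 − 0) = 12/50 ≈ 0.24.
#1abc9c → (26, 188, 156); #335490 → (51, 84, 144).
R = 26 + 0.24 × (51 − 26) = 32 → 32
G = 188 + 0.24 × (84 − 188) = 163.04 → 163
B = 156 + 0.24 × (144 − 156) = 153.12 → 153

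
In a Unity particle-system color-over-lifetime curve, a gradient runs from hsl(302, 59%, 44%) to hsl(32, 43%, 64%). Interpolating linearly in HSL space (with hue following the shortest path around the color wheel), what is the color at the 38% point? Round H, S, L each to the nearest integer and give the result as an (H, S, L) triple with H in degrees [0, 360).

Hue: 32 − 302 = -270°, but |-270| > 180 so the shorter arc goes the other way: Δh = -270 + 360 = 90°.
H = 302 + 0.38 × (90) = 336.2 → 336°
S = 59 + 0.38 × (43 − 59) = 52.92 → 53%
L = 44 + 0.38 × (64 − 44) = 51.6 → 52%

(336, 53, 52)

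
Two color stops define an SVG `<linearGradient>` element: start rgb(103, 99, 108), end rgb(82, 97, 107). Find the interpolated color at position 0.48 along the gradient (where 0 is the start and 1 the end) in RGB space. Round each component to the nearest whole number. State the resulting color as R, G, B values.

(93, 98, 108)

R = 103 + 0.48 × (82 − 103) = 103 + 0.48 × -21 = 92.92 → 93
G = 99 + 0.48 × (97 − 99) = 99 + 0.48 × -2 = 98.04 → 98
B = 108 + 0.48 × (107 − 108) = 108 + 0.48 × -1 = 107.52 → 108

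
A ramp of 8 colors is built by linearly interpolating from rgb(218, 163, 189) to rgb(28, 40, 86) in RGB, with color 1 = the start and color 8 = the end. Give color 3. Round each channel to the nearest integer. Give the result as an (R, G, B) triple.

(164, 128, 160)

With 8 swatches and endpoints inclusive, swatch 3 sits at t = (3 − 1)/(8 − 1) = 2/7 ≈ 0.2857.
R = 218 + 0.2857 × (28 − 218) = 163.717 → 164
G = 163 + 0.2857 × (40 − 163) = 127.859 → 128
B = 189 + 0.2857 × (86 − 189) = 159.573 → 160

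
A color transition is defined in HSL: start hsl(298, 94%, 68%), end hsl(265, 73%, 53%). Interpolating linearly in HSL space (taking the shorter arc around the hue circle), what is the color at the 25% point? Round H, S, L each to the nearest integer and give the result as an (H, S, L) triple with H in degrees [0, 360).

Hue arc: Δh = 265 − 298 = -33° (|Δh| ≤ 180, already the shorter path).
H = 298 + 0.25 × (-33) = 289.75 → 290°
S = 94 + 0.25 × (73 − 94) = 88.75 → 89%
L = 68 + 0.25 × (53 − 68) = 64.25 → 64%

(290, 89, 64)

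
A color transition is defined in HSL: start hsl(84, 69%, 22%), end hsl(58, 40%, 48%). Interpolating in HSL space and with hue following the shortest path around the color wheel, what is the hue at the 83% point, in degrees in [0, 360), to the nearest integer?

62

Hue arc: Δh = 58 − 84 = -26° (|Δh| ≤ 180, already the shorter path).
H = 84 + 0.83 × (-26) = 62.42 → 62°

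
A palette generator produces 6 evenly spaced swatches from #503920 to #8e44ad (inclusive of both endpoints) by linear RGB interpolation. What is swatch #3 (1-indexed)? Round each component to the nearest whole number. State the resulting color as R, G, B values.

(105, 61, 88)

With 6 swatches and endpoints inclusive, swatch 3 sits at t = (3 − 1)/(6 − 1) = 2/5 ≈ 0.4.
#503920 → (80, 57, 32); #8e44ad → (142, 68, 173).
R = 80 + 0.4 × (142 − 80) = 104.8 → 105
G = 57 + 0.4 × (68 − 57) = 61.4 → 61
B = 32 + 0.4 × (173 − 32) = 88.4 → 88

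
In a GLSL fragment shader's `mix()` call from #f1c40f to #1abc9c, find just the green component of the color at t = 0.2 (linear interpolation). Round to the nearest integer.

194

G₁ = 196 (from #f1c40f), G₂ = 188 (from #1abc9c).
G = 196 + 0.2 × (188 − 196) = 194.4 → 194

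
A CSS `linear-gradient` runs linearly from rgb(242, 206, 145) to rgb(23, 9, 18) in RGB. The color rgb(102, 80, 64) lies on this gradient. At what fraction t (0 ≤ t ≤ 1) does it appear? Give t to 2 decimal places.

Invert the lerp on the R channel (largest span, 219): t = (102 − 242) / (23 − 242) = -140/-219 = 0.63927.
Check on G: (80 − 206)/(9 − 206) = 0.6396 ✓

0.64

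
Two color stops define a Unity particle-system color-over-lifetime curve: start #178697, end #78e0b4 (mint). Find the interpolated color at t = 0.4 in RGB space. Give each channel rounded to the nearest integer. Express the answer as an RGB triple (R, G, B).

(62, 170, 163)

#178697 → (23, 134, 151); #78e0b4 → (120, 224, 180).
R = 23 + 0.4 × (120 − 23) = 23 + 0.4 × 97 = 61.8 → 62
G = 134 + 0.4 × (224 − 134) = 134 + 0.4 × 90 = 170 → 170
B = 151 + 0.4 × (180 − 151) = 151 + 0.4 × 29 = 162.6 → 163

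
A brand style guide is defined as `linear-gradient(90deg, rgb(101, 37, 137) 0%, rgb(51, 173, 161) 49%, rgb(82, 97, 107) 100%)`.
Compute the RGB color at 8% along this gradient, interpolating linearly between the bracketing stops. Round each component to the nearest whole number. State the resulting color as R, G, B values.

(93, 59, 141)

8% lies between the 0% and 49% stops, so the local fraction is t = (8 − 0)/(49 − 0) = 8/49 ≈ 0.1633.
R = 101 + 0.1633 × (51 − 101) = 92.835 → 93
G = 37 + 0.1633 × (173 − 37) = 59.209 → 59
B = 137 + 0.1633 × (161 − 137) = 140.919 → 141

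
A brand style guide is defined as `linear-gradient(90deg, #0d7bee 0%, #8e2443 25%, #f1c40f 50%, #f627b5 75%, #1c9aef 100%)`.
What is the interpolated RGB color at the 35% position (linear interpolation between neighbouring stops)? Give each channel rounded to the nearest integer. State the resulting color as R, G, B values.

(182, 100, 46)

35% lies between the 25% and 50% stops, so the local fraction is t = (35 − 25)/(50 − 25) = 10/25 ≈ 0.4.
#8e2443 → (142, 36, 67); #f1c40f → (241, 196, 15).
R = 142 + 0.4 × (241 − 142) = 181.6 → 182
G = 36 + 0.4 × (196 − 36) = 100 → 100
B = 67 + 0.4 × (15 − 67) = 46.2 → 46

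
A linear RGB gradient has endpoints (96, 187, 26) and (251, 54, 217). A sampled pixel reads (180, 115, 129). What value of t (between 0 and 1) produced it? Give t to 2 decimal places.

0.54

Invert the lerp on the B channel (largest span, 191): t = (129 − 26) / (217 − 26) = 103/191 = 0.53927.
Check on R: (180 − 96)/(251 − 96) = 0.5419 ✓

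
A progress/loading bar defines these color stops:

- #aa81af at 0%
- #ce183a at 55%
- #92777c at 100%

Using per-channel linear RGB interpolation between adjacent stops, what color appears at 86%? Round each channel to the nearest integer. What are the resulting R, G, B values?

86% lies between the 55% and 100% stops, so the local fraction is t = (86 − 55)/(100 − 55) = 31/45 ≈ 0.6889.
#ce183a → (206, 24, 58); #92777c → (146, 119, 124).
R = 206 + 0.6889 × (146 − 206) = 164.666 → 165
G = 24 + 0.6889 × (119 − 24) = 89.445 → 89
B = 58 + 0.6889 × (124 − 58) = 103.467 → 103

(165, 89, 103)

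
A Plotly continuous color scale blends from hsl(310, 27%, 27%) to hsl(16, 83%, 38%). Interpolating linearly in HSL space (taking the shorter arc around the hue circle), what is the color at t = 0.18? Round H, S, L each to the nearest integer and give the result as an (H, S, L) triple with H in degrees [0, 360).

(322, 37, 29)

Hue: 16 − 310 = -294°, but |-294| > 180 so the shorter arc goes the other way: Δh = -294 + 360 = 66°.
H = 310 + 0.18 × (66) = 321.88 → 322°
S = 27 + 0.18 × (83 − 27) = 37.08 → 37%
L = 27 + 0.18 × (38 − 27) = 28.98 → 29%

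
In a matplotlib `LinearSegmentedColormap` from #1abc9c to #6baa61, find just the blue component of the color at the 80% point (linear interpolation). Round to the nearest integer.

B₁ = 156 (from #1abc9c), B₂ = 97 (from #6baa61).
B = 156 + 0.8 × (97 − 156) = 108.8 → 109

109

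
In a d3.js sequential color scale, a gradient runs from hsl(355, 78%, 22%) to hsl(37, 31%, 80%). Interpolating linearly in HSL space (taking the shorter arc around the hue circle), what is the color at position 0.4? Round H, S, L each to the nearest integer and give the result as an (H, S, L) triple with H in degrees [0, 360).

Hue: 37 − 355 = -318°, but |-318| > 180 so the shorter arc goes the other way: Δh = -318 + 360 = 42°.
H = 355 + 0.4 × (42) = 371.8 → 372 → 372 mod 360 = 12°
S = 78 + 0.4 × (31 − 78) = 59.2 → 59%
L = 22 + 0.4 × (80 − 22) = 45.2 → 45%

(12, 59, 45)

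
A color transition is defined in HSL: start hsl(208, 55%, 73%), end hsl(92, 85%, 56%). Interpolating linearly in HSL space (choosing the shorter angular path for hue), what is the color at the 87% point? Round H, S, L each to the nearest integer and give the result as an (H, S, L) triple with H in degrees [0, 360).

(107, 81, 58)

Hue arc: Δh = 92 − 208 = -116° (|Δh| ≤ 180, already the shorter path).
H = 208 + 0.87 × (-116) = 107.08 → 107°
S = 55 + 0.87 × (85 − 55) = 81.1 → 81%
L = 73 + 0.87 × (56 − 73) = 58.21 → 58%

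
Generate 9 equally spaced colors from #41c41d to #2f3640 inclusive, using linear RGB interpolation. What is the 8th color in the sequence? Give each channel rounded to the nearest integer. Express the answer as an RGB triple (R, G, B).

(49, 72, 60)

With 9 swatches and endpoints inclusive, swatch 8 sits at t = (8 − 1)/(9 − 1) = 7/8 ≈ 0.875.
#41c41d → (65, 196, 29); #2f3640 → (47, 54, 64).
R = 65 + 0.875 × (47 − 65) = 49.25 → 49
G = 196 + 0.875 × (54 − 196) = 71.75 → 72
B = 29 + 0.875 × (64 − 29) = 59.625 → 60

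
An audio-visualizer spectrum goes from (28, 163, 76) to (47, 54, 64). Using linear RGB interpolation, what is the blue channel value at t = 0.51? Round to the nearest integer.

70

B = 76 + 0.51 × (64 − 76) = 69.88 → 70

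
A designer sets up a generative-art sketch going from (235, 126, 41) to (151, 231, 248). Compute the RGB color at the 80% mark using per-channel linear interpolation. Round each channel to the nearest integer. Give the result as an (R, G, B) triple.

(168, 210, 207)

80% corresponds to t = 0.8.
R = 235 + 0.8 × (151 − 235) = 235 + 0.8 × -84 = 167.8 → 168
G = 126 + 0.8 × (231 − 126) = 126 + 0.8 × 105 = 210 → 210
B = 41 + 0.8 × (248 − 41) = 41 + 0.8 × 207 = 206.6 → 207
So the blended color is (168, 210, 207), about #a8d2cf.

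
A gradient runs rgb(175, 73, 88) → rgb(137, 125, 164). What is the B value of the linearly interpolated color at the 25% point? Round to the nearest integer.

B = 88 + 0.25 × (164 − 88) = 107 → 107

107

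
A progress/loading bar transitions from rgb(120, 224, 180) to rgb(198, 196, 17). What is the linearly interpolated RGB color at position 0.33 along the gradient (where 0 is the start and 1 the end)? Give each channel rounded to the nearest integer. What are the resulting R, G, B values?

(146, 215, 126)

R = 120 + 0.33 × (198 − 120) = 120 + 0.33 × 78 = 145.74 → 146
G = 224 + 0.33 × (196 − 224) = 224 + 0.33 × -28 = 214.76 → 215
B = 180 + 0.33 × (17 − 180) = 180 + 0.33 × -163 = 126.21 → 126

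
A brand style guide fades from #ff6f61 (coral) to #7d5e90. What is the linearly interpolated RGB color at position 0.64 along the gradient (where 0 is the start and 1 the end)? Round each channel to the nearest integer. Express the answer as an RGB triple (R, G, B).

#ff6f61 → (255, 111, 97); #7d5e90 → (125, 94, 144).
R = 255 + 0.64 × (125 − 255) = 255 + 0.64 × -130 = 171.8 → 172
G = 111 + 0.64 × (94 − 111) = 111 + 0.64 × -17 = 100.12 → 100
B = 97 + 0.64 × (144 − 97) = 97 + 0.64 × 47 = 127.08 → 127

(172, 100, 127)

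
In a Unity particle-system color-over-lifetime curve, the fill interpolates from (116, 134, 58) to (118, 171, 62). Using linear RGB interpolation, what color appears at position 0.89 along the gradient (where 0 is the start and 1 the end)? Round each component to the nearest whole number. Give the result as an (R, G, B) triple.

R = 116 + 0.89 × (118 − 116) = 116 + 0.89 × 2 = 117.78 → 118
G = 134 + 0.89 × (171 − 134) = 134 + 0.89 × 37 = 166.93 → 167
B = 58 + 0.89 × (62 − 58) = 58 + 0.89 × 4 = 61.56 → 62

(118, 167, 62)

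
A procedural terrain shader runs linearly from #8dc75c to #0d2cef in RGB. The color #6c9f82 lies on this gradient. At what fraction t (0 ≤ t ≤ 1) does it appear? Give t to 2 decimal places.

0.26

Invert the lerp on the G channel (largest span, 155): t = (159 − 199) / (44 − 199) = -40/-155 = 0.25806.
Check on R: (108 − 141)/(13 − 141) = 0.2578 ✓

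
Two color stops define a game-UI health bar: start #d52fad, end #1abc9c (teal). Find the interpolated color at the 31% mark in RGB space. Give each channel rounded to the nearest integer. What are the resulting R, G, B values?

#d52fad → (213, 47, 173); #1abc9c → (26, 188, 156).
31% corresponds to t = 0.31.
R = 213 + 0.31 × (26 − 213) = 213 + 0.31 × -187 = 155.03 → 155
G = 47 + 0.31 × (188 − 47) = 47 + 0.31 × 141 = 90.71 → 91
B = 173 + 0.31 × (156 − 173) = 173 + 0.31 × -17 = 167.73 → 168

(155, 91, 168)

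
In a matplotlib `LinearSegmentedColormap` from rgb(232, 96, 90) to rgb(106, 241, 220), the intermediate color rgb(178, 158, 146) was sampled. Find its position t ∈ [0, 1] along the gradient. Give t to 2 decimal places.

Invert the lerp on the G channel (largest span, 145): t = (158 − 96) / (241 − 96) = 62/145 = 0.42759.
Check on R: (178 − 232)/(106 − 232) = 0.4286 ✓

0.43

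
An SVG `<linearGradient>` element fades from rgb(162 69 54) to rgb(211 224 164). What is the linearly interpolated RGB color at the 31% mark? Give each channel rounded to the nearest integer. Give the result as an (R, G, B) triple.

31% corresponds to t = 0.31.
R = 162 + 0.31 × (211 − 162) = 162 + 0.31 × 49 = 177.19 → 177
G = 69 + 0.31 × (224 − 69) = 69 + 0.31 × 155 = 117.05 → 117
B = 54 + 0.31 × (164 − 54) = 54 + 0.31 × 110 = 88.1 → 88

(177, 117, 88)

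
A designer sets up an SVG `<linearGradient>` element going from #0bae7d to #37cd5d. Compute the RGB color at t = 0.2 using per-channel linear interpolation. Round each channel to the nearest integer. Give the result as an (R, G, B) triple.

#0bae7d → (11, 174, 125); #37cd5d → (55, 205, 93).
R = 11 + 0.2 × (55 − 11) = 11 + 0.2 × 44 = 19.8 → 20
G = 174 + 0.2 × (205 − 174) = 174 + 0.2 × 31 = 180.2 → 180
B = 125 + 0.2 × (93 − 125) = 125 + 0.2 × -32 = 118.6 → 119

(20, 180, 119)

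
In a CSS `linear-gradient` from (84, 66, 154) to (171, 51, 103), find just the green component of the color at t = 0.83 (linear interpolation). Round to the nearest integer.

G = 66 + 0.83 × (51 − 66) = 53.55 → 54

54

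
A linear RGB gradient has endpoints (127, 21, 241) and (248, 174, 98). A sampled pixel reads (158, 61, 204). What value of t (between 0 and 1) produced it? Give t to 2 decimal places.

Invert the lerp on the G channel (largest span, 153): t = (61 − 21) / (174 − 21) = 40/153 = 0.26144.
Check on R: (158 − 127)/(248 − 127) = 0.2562 ✓

0.26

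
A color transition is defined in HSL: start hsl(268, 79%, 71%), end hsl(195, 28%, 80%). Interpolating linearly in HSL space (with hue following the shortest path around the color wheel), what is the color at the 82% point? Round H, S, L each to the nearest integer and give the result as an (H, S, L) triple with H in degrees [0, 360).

(208, 37, 78)

Hue arc: Δh = 195 − 268 = -73° (|Δh| ≤ 180, already the shorter path).
H = 268 + 0.82 × (-73) = 208.14 → 208°
S = 79 + 0.82 × (28 − 79) = 37.18 → 37%
L = 71 + 0.82 × (80 − 71) = 78.38 → 78%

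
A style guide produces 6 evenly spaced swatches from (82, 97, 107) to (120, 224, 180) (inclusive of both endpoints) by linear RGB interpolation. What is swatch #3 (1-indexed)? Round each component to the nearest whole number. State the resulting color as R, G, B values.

With 6 swatches and endpoints inclusive, swatch 3 sits at t = (3 − 1)/(6 − 1) = 2/5 ≈ 0.4.
R = 82 + 0.4 × (120 − 82) = 97.2 → 97
G = 97 + 0.4 × (224 − 97) = 147.8 → 148
B = 107 + 0.4 × (180 − 107) = 136.2 → 136

(97, 148, 136)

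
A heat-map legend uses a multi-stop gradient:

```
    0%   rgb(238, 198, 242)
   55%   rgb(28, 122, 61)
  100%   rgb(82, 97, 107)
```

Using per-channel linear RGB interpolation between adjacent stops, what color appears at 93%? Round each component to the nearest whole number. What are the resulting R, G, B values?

93% lies between the 55% and 100% stops, so the local fraction is t = (93 − 55)/(100 − 55) = 38/45 ≈ 0.8444.
R = 28 + 0.8444 × (82 − 28) = 73.598 → 74
G = 122 + 0.8444 × (97 − 122) = 100.89 → 101
B = 61 + 0.8444 × (107 − 61) = 99.842 → 100

(74, 101, 100)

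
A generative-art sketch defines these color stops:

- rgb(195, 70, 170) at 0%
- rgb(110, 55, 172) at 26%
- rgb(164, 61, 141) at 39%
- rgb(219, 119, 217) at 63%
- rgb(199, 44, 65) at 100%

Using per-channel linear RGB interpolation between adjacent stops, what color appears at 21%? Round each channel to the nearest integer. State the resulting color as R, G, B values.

(126, 58, 172)

21% lies between the 0% and 26% stops, so the local fraction is t = (21 − 0)/(26 − 0) = 21/26 ≈ 0.8077.
R = 195 + 0.8077 × (110 − 195) = 126.346 → 126
G = 70 + 0.8077 × (55 − 70) = 57.885 → 58
B = 170 + 0.8077 × (172 − 170) = 171.615 → 172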